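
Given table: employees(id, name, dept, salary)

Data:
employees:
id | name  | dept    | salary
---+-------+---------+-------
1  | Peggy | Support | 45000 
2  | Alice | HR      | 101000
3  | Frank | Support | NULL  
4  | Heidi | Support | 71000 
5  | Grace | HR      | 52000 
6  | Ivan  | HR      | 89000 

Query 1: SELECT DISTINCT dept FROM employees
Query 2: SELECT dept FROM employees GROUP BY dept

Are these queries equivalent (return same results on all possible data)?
Yes, equivalent

Both queries return: [('HR',), ('Support',)]

Reason: Both get unique depts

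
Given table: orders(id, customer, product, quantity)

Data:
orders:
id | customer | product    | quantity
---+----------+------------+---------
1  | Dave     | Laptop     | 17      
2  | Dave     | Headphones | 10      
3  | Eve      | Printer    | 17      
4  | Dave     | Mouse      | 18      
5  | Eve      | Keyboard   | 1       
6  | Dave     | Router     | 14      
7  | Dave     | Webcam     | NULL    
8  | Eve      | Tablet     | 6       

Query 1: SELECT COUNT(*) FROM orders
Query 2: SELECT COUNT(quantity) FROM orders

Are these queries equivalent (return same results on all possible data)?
No, not equivalent

Query 1 returns: [(8,)]
Query 2 returns: [(7,)]

Reason: COUNT(*) includes NULLs, COUNT(column) excludes them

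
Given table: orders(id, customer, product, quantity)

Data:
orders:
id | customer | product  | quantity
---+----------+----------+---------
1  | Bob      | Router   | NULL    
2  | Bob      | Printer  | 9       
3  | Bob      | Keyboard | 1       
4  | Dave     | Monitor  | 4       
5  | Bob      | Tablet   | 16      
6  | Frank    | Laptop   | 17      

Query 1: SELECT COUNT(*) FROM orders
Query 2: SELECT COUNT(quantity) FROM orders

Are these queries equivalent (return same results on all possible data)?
No, not equivalent

Query 1 returns: [(6,)]
Query 2 returns: [(5,)]

Reason: COUNT(*) includes NULLs, COUNT(column) excludes them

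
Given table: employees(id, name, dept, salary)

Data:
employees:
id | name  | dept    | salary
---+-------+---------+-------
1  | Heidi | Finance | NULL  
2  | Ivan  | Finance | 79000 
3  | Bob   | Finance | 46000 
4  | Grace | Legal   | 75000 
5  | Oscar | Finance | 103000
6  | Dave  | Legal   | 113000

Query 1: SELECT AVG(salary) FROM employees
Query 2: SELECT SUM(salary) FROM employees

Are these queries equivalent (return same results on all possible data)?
No, not equivalent

Query 1 returns: [(83200.0,)]
Query 2 returns: [(416000,)]

Reason: AVG vs SUM give different aggregate values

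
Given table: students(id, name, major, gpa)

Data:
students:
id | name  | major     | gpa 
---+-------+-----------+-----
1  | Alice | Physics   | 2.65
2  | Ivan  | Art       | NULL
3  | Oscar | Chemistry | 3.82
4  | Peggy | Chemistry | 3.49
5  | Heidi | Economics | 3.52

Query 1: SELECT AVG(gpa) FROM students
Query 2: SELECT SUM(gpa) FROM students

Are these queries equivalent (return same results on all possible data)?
No, not equivalent

Query 1 returns: [(3.37,)]
Query 2 returns: [(13.48,)]

Reason: AVG vs SUM give different aggregate values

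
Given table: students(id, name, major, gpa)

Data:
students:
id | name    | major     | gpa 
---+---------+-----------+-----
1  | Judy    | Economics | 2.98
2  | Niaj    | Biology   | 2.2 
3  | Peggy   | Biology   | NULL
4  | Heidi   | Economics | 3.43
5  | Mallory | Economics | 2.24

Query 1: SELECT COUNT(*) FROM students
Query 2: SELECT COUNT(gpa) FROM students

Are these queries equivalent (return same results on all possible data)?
No, not equivalent

Query 1 returns: [(5,)]
Query 2 returns: [(4,)]

Reason: COUNT(*) includes NULLs, COUNT(column) excludes them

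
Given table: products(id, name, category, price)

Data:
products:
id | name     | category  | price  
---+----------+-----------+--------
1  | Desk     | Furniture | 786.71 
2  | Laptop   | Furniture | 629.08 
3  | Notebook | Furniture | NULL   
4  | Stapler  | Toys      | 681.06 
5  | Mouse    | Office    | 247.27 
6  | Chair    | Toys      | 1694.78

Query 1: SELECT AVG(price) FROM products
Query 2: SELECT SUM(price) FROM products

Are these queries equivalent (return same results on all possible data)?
No, not equivalent

Query 1 returns: [(807.78,)]
Query 2 returns: [(4038.9,)]

Reason: AVG vs SUM give different aggregate values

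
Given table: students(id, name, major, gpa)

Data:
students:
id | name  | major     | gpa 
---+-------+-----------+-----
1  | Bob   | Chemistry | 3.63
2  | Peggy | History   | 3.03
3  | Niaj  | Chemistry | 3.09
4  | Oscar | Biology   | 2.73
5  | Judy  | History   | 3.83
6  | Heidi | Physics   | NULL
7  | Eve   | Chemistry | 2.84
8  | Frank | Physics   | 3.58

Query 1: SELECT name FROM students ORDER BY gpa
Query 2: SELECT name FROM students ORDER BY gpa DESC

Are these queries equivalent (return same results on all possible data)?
No, not equivalent

Query 1 returns: [('Heidi',), ('Oscar',), ('Eve',), ('Peggy',), ('Niaj',), ('Frank',), ('Bob',), ('Judy',)]
Query 2 returns: [('Judy',), ('Bob',), ('Frank',), ('Niaj',), ('Peggy',), ('Eve',), ('Oscar',), ('Heidi',)]

Reason: ASC vs DESC gives opposite ordering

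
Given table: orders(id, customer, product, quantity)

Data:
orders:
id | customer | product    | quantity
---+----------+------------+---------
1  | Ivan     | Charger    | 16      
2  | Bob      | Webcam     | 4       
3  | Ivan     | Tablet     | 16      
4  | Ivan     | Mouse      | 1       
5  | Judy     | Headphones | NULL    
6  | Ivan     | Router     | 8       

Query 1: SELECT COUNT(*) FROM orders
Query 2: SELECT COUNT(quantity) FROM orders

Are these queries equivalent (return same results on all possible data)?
No, not equivalent

Query 1 returns: [(6,)]
Query 2 returns: [(5,)]

Reason: COUNT(*) includes NULLs, COUNT(column) excludes them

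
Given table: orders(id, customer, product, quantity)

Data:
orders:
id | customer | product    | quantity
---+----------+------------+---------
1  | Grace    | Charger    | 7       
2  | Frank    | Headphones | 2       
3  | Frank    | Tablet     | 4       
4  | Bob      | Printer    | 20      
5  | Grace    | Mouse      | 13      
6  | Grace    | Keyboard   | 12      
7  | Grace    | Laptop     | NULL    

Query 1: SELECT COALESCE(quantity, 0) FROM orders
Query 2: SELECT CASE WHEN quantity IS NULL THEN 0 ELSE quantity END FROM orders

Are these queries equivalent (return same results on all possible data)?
Yes, equivalent

Both queries return: [(0,), (2,), (4,), (7,), (12,), (13,), (20,)]

Reason: COALESCE vs CASE for NULL handling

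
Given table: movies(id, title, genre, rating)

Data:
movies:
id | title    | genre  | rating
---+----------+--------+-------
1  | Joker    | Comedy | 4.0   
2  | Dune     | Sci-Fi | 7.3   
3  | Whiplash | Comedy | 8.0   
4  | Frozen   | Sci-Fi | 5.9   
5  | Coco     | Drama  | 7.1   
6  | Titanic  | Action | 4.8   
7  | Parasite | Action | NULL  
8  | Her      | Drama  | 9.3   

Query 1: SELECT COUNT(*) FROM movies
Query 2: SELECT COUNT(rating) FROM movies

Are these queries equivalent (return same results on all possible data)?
No, not equivalent

Query 1 returns: [(8,)]
Query 2 returns: [(7,)]

Reason: COUNT(*) includes NULLs, COUNT(column) excludes them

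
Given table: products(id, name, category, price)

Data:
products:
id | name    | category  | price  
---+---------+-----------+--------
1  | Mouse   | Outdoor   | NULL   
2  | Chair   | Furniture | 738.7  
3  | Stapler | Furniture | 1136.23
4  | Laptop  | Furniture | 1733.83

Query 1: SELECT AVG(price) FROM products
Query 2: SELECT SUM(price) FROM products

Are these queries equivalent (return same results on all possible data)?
No, not equivalent

Query 1 returns: [(1202.92,)]
Query 2 returns: [(3608.76,)]

Reason: AVG vs SUM give different aggregate values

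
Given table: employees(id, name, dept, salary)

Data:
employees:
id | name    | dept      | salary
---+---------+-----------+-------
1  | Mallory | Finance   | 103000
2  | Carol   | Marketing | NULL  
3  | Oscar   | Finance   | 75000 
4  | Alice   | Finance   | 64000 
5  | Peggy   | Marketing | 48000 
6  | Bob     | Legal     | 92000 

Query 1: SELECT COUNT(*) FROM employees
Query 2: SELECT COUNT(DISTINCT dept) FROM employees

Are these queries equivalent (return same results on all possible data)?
No, not equivalent

Query 1 returns: [(6,)]
Query 2 returns: [(3,)]

Reason: COUNT(*) counts rows, COUNT(DISTINCT dept) counts unique depts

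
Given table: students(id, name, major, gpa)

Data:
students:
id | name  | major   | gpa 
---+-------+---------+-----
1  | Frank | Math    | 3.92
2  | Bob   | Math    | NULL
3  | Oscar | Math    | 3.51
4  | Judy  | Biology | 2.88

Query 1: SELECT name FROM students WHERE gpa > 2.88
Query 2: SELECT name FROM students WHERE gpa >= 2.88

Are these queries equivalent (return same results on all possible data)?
No, not equivalent

Query 1 returns: [('Frank',), ('Oscar',)]
Query 2 returns: [('Frank',), ('Oscar',), ('Judy',)]

Reason: > vs >= gives different results when gpa = 2.88 exists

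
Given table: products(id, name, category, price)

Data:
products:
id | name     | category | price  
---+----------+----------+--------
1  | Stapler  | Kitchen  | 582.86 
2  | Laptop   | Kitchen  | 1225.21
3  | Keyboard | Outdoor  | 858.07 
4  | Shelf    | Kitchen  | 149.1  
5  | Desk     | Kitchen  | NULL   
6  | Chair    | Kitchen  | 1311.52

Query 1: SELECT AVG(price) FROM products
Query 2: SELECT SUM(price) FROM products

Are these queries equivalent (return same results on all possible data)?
No, not equivalent

Query 1 returns: [(825.3520000000001,)]
Query 2 returns: [(4126.76,)]

Reason: AVG vs SUM give different aggregate values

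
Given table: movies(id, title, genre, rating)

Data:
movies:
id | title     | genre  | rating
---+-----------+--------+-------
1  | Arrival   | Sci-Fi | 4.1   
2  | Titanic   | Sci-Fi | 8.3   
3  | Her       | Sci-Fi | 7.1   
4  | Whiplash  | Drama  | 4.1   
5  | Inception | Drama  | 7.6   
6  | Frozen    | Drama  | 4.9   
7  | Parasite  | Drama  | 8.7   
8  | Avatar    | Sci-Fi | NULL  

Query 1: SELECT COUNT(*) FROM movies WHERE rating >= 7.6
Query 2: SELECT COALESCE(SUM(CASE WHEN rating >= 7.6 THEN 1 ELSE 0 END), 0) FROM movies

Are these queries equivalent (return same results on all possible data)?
Yes, equivalent

Both queries return: [(3,)]

Reason: COUNT with WHERE vs conditional SUM (COALESCE handles empty-table NULL)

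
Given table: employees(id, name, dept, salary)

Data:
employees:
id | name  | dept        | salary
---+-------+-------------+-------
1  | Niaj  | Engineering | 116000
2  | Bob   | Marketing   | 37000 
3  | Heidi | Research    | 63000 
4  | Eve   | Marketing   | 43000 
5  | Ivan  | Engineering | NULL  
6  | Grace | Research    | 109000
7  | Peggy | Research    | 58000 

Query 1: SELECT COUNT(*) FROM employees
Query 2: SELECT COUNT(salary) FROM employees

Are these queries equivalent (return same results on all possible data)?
No, not equivalent

Query 1 returns: [(7,)]
Query 2 returns: [(6,)]

Reason: COUNT(*) includes NULLs, COUNT(column) excludes them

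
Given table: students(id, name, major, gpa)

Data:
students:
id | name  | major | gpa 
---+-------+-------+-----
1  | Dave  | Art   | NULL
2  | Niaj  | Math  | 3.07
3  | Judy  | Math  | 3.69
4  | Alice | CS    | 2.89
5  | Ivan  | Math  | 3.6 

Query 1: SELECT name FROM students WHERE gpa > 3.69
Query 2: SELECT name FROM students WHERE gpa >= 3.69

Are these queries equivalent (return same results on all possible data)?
No, not equivalent

Query 1 returns: []
Query 2 returns: [('Judy',)]

Reason: > vs >= gives different results when gpa = 3.69 exists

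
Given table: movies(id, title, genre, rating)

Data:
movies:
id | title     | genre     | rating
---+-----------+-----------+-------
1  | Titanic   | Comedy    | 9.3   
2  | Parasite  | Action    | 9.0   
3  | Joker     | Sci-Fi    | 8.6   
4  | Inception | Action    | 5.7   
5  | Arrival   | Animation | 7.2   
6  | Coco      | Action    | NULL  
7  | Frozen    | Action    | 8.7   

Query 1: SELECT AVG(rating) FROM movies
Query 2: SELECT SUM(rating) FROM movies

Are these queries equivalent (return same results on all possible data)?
No, not equivalent

Query 1 returns: [(8.083333333333334,)]
Query 2 returns: [(48.5,)]

Reason: AVG vs SUM give different aggregate values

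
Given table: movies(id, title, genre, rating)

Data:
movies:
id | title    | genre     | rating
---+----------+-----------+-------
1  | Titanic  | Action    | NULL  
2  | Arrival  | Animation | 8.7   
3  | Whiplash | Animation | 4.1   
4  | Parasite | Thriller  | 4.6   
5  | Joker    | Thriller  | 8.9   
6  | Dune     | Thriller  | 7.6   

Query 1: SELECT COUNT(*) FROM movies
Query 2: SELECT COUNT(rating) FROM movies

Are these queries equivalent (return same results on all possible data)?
No, not equivalent

Query 1 returns: [(6,)]
Query 2 returns: [(5,)]

Reason: COUNT(*) includes NULLs, COUNT(column) excludes them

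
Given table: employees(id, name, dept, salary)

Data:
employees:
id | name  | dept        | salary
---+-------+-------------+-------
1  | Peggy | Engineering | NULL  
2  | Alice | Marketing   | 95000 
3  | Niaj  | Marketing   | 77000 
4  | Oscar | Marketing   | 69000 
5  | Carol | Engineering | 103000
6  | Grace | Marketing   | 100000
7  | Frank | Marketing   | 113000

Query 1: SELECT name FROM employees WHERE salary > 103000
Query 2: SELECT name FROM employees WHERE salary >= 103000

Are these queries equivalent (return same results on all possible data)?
No, not equivalent

Query 1 returns: [('Frank',)]
Query 2 returns: [('Carol',), ('Frank',)]

Reason: > vs >= gives different results when salary = 103000 exists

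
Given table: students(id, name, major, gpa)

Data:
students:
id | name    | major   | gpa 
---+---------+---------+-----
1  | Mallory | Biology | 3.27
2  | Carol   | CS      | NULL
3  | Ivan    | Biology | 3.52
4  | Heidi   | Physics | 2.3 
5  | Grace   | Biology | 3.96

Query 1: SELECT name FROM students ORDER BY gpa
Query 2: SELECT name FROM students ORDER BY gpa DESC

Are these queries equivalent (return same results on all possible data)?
No, not equivalent

Query 1 returns: [('Carol',), ('Heidi',), ('Mallory',), ('Ivan',), ('Grace',)]
Query 2 returns: [('Grace',), ('Ivan',), ('Mallory',), ('Heidi',), ('Carol',)]

Reason: ASC vs DESC gives opposite ordering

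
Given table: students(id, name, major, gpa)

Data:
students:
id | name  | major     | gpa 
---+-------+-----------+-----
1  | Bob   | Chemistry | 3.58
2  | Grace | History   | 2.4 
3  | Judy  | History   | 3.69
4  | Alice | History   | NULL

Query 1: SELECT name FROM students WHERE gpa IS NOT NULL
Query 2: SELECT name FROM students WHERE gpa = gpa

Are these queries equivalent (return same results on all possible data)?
Yes, equivalent

Both queries return: [('Bob',), ('Grace',), ('Judy',)]

Reason: IS NOT NULL vs self-equality (both exclude NULLs)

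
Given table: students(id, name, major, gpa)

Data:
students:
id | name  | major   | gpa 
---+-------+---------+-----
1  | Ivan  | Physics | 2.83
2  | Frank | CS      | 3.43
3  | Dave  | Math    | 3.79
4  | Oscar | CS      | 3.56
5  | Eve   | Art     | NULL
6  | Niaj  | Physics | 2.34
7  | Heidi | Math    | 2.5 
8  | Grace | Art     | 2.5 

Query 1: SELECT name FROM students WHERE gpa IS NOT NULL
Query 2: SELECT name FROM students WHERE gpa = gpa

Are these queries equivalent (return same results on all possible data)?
Yes, equivalent

Both queries return: [('Dave',), ('Frank',), ('Grace',), ('Heidi',), ('Ivan',), ('Niaj',), ('Oscar',)]

Reason: IS NOT NULL vs self-equality (both exclude NULLs)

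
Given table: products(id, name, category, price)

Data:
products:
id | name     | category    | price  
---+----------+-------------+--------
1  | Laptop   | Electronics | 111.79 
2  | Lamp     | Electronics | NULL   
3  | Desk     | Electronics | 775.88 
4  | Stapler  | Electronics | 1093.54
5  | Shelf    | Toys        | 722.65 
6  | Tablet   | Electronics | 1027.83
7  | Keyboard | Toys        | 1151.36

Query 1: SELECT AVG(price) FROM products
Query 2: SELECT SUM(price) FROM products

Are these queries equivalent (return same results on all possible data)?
No, not equivalent

Query 1 returns: [(813.8416666666667,)]
Query 2 returns: [(4883.05,)]

Reason: AVG vs SUM give different aggregate values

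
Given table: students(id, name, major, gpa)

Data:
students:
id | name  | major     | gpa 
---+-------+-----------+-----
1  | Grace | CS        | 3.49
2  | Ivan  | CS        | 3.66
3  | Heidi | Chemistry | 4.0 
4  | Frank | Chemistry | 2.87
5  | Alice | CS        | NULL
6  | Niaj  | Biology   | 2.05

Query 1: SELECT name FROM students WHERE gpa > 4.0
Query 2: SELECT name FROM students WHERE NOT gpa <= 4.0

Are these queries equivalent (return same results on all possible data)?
Yes, equivalent

Both queries return: []

Reason: Both filter gpa > 4.0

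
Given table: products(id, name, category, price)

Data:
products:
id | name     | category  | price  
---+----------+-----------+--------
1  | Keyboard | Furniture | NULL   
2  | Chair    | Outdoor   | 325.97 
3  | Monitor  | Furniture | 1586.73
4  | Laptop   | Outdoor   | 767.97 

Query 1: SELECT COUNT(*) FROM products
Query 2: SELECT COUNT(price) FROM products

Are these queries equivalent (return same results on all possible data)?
No, not equivalent

Query 1 returns: [(4,)]
Query 2 returns: [(3,)]

Reason: COUNT(*) includes NULLs, COUNT(column) excludes them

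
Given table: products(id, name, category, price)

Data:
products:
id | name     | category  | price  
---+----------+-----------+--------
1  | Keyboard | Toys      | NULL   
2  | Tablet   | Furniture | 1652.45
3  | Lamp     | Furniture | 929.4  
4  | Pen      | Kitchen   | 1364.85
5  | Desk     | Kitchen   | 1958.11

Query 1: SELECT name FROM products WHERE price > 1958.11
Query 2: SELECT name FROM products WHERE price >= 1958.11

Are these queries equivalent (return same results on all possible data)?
No, not equivalent

Query 1 returns: []
Query 2 returns: [('Desk',)]

Reason: > vs >= gives different results when price = 1958.11 exists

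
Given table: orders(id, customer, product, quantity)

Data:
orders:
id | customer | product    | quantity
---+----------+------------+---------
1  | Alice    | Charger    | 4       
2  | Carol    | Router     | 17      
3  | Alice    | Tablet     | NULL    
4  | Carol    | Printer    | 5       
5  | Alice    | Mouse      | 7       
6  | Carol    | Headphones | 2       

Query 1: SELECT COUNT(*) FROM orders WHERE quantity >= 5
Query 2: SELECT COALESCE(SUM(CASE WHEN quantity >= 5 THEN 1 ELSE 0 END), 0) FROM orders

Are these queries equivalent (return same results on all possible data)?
Yes, equivalent

Both queries return: [(3,)]

Reason: COUNT with WHERE vs conditional SUM (COALESCE handles empty-table NULL)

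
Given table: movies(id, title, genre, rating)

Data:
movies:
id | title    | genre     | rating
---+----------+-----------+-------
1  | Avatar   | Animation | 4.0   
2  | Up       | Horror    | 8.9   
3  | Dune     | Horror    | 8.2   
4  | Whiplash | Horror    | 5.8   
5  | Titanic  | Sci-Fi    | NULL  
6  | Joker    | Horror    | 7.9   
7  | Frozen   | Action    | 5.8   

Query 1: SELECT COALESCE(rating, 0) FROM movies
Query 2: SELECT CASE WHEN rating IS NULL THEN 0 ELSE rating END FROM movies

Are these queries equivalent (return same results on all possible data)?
Yes, equivalent

Both queries return: [(0,), (4.0,), (5.8,), (5.8,), (7.9,), (8.2,), (8.9,)]

Reason: COALESCE vs CASE for NULL handling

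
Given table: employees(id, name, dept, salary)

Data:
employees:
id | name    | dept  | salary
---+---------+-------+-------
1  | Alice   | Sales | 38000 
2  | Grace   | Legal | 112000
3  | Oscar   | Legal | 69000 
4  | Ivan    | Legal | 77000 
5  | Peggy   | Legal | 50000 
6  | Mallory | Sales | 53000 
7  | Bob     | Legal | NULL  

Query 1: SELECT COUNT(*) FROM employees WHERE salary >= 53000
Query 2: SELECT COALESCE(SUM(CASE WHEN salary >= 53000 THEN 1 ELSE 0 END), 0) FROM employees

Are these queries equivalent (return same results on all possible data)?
Yes, equivalent

Both queries return: [(4,)]

Reason: COUNT with WHERE vs conditional SUM (COALESCE handles empty-table NULL)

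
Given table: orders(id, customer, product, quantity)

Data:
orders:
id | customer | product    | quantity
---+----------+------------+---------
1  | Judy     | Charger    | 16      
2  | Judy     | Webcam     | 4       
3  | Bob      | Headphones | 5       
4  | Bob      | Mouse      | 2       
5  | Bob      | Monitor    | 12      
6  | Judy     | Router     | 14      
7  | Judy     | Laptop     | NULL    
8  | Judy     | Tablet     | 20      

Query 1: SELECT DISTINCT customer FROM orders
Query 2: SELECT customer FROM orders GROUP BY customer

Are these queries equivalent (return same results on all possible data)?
Yes, equivalent

Both queries return: [('Bob',), ('Judy',)]

Reason: Both get unique customers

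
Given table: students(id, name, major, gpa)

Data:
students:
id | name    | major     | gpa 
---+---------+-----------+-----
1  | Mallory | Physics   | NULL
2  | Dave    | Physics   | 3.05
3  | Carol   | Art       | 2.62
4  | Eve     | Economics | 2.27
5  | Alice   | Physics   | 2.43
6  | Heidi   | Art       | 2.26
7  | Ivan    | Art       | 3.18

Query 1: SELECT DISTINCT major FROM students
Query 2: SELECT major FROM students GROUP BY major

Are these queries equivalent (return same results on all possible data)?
Yes, equivalent

Both queries return: [('Art',), ('Economics',), ('Physics',)]

Reason: Both get unique majors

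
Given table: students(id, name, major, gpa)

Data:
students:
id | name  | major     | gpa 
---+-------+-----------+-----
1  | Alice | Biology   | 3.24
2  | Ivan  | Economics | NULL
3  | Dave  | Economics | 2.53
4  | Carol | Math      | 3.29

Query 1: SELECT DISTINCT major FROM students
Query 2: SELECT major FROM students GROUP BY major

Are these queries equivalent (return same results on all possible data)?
Yes, equivalent

Both queries return: [('Biology',), ('Economics',), ('Math',)]

Reason: Both get unique majors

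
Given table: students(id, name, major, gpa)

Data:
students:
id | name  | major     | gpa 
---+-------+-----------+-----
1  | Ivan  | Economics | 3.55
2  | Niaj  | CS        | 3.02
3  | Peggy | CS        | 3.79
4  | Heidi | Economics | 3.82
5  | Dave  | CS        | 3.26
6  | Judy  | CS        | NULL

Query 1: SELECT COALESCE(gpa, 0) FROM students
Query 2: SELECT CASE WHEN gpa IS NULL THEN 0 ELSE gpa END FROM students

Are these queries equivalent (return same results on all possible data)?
Yes, equivalent

Both queries return: [(0,), (3.02,), (3.26,), (3.55,), (3.79,), (3.82,)]

Reason: COALESCE vs CASE for NULL handling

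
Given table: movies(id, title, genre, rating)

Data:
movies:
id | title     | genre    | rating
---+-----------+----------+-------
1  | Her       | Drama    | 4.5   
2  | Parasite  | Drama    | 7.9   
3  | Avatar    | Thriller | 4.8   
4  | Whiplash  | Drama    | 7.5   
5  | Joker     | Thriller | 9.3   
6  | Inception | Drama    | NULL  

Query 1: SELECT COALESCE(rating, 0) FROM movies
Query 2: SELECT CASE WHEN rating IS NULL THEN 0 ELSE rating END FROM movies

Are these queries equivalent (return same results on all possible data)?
Yes, equivalent

Both queries return: [(0,), (4.5,), (4.8,), (7.5,), (7.9,), (9.3,)]

Reason: COALESCE vs CASE for NULL handling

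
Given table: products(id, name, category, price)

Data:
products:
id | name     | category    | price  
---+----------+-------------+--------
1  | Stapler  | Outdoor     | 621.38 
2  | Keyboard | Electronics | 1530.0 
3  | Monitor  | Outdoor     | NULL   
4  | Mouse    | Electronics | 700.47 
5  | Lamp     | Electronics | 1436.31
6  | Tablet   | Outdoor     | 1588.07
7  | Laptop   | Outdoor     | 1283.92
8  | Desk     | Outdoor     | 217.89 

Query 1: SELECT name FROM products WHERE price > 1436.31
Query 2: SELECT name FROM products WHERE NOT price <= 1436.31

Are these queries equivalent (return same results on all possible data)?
Yes, equivalent

Both queries return: [('Keyboard',), ('Tablet',)]

Reason: Both filter price > 1436.31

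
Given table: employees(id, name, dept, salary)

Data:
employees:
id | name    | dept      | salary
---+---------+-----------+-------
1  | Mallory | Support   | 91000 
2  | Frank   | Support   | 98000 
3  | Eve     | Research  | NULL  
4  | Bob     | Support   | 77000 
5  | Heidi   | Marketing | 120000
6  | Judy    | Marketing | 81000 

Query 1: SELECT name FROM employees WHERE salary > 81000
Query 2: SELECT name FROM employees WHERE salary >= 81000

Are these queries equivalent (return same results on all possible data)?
No, not equivalent

Query 1 returns: [('Mallory',), ('Frank',), ('Heidi',)]
Query 2 returns: [('Mallory',), ('Frank',), ('Heidi',), ('Judy',)]

Reason: > vs >= gives different results when salary = 81000 exists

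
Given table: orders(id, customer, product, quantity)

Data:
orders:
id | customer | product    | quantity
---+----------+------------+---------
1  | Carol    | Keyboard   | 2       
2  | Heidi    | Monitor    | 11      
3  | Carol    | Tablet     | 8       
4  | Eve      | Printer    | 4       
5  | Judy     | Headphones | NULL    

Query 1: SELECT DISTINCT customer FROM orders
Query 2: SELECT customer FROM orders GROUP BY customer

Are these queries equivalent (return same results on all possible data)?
Yes, equivalent

Both queries return: [('Carol',), ('Eve',), ('Heidi',), ('Judy',)]

Reason: Both get unique customers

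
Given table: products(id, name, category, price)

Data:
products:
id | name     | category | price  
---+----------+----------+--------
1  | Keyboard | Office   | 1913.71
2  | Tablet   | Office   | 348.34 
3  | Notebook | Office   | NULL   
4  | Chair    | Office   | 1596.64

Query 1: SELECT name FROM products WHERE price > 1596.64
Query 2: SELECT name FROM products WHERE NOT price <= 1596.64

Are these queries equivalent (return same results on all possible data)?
Yes, equivalent

Both queries return: [('Keyboard',)]

Reason: Both filter price > 1596.64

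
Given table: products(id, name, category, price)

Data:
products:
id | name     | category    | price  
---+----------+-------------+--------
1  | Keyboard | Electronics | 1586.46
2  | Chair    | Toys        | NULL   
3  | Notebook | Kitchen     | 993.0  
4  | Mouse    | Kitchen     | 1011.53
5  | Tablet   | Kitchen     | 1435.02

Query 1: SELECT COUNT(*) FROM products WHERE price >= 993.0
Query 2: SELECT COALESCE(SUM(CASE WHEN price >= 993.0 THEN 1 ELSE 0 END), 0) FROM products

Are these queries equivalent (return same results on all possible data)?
Yes, equivalent

Both queries return: [(4,)]

Reason: COUNT with WHERE vs conditional SUM (COALESCE handles empty-table NULL)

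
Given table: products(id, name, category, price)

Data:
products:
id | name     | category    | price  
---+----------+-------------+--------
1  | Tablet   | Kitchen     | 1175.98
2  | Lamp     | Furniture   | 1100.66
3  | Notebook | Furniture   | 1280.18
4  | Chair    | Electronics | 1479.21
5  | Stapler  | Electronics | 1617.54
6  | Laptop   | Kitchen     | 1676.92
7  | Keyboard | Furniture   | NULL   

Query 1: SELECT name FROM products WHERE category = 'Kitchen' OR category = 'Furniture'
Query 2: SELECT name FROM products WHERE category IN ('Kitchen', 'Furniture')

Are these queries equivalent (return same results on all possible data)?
Yes, equivalent

Both queries return: [('Keyboard',), ('Lamp',), ('Laptop',), ('Notebook',), ('Tablet',)]

Reason: OR vs IN are equivalent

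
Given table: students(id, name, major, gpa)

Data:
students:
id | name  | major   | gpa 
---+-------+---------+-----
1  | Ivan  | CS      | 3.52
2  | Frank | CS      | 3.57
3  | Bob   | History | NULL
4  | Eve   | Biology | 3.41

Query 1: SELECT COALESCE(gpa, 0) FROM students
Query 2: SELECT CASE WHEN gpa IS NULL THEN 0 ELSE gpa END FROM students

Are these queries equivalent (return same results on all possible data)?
Yes, equivalent

Both queries return: [(0,), (3.41,), (3.52,), (3.57,)]

Reason: COALESCE vs CASE for NULL handling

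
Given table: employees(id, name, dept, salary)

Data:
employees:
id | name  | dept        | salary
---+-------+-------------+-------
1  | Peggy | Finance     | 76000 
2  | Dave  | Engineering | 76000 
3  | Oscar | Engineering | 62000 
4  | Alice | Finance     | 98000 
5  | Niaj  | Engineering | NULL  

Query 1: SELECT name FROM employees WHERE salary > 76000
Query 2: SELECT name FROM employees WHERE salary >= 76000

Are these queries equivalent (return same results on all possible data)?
No, not equivalent

Query 1 returns: [('Alice',)]
Query 2 returns: [('Peggy',), ('Dave',), ('Alice',)]

Reason: > vs >= gives different results when salary = 76000 exists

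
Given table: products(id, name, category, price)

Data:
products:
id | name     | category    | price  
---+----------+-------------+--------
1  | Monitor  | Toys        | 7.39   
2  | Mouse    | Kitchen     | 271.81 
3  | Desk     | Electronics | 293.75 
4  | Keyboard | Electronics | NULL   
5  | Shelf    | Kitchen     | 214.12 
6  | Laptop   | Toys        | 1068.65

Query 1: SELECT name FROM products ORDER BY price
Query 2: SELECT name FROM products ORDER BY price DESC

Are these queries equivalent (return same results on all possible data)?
No, not equivalent

Query 1 returns: [('Keyboard',), ('Monitor',), ('Shelf',), ('Mouse',), ('Desk',), ('Laptop',)]
Query 2 returns: [('Laptop',), ('Desk',), ('Mouse',), ('Shelf',), ('Monitor',), ('Keyboard',)]

Reason: ASC vs DESC gives opposite ordering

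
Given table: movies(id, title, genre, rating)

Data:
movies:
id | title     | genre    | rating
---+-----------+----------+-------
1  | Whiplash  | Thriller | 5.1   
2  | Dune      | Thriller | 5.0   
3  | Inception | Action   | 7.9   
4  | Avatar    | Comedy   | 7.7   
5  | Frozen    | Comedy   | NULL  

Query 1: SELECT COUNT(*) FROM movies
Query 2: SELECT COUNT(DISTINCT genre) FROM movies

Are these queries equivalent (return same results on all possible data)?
No, not equivalent

Query 1 returns: [(5,)]
Query 2 returns: [(3,)]

Reason: COUNT(*) counts rows, COUNT(DISTINCT genre) counts unique genres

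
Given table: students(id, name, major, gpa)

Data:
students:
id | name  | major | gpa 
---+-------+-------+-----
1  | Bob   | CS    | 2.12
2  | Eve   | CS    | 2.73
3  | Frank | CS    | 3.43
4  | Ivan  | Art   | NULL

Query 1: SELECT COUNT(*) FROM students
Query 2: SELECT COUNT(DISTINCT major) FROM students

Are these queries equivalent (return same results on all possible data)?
No, not equivalent

Query 1 returns: [(4,)]
Query 2 returns: [(2,)]

Reason: COUNT(*) counts rows, COUNT(DISTINCT major) counts unique majors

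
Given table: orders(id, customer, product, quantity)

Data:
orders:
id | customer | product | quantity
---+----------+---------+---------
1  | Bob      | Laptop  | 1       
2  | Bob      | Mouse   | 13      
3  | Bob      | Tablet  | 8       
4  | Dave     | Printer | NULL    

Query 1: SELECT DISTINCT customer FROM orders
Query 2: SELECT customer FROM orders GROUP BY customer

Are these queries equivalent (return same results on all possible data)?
Yes, equivalent

Both queries return: [('Bob',), ('Dave',)]

Reason: Both get unique customers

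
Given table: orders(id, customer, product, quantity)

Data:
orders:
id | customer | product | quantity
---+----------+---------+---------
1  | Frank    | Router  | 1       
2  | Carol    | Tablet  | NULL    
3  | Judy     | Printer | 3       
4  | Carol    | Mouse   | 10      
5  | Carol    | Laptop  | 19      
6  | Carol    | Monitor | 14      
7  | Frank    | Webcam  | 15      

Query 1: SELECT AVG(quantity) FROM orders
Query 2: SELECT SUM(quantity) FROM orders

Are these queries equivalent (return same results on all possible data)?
No, not equivalent

Query 1 returns: [(10.333333333333334,)]
Query 2 returns: [(62,)]

Reason: AVG vs SUM give different aggregate values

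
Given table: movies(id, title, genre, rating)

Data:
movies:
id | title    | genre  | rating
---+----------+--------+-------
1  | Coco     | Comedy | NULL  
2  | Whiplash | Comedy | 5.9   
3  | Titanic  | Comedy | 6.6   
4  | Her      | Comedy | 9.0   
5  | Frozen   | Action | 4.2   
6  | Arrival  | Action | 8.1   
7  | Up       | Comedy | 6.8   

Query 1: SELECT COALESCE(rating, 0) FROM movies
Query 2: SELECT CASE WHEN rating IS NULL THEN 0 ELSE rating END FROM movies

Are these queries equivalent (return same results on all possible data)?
Yes, equivalent

Both queries return: [(0,), (4.2,), (5.9,), (6.6,), (6.8,), (8.1,), (9.0,)]

Reason: COALESCE vs CASE for NULL handling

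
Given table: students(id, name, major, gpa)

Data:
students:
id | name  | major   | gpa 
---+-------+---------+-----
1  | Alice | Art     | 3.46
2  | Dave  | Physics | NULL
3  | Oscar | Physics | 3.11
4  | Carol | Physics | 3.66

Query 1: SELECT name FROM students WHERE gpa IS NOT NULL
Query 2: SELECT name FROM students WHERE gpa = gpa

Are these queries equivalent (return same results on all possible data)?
Yes, equivalent

Both queries return: [('Alice',), ('Carol',), ('Oscar',)]

Reason: IS NOT NULL vs self-equality (both exclude NULLs)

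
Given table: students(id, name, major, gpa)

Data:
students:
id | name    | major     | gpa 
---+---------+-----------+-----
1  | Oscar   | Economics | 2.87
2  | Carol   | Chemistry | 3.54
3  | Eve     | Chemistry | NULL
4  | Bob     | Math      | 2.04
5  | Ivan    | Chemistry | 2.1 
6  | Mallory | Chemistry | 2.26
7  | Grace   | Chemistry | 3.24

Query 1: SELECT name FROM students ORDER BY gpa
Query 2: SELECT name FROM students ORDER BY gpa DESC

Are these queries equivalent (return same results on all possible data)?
No, not equivalent

Query 1 returns: [('Eve',), ('Bob',), ('Ivan',), ('Mallory',), ('Oscar',), ('Grace',), ('Carol',)]
Query 2 returns: [('Carol',), ('Grace',), ('Oscar',), ('Mallory',), ('Ivan',), ('Bob',), ('Eve',)]

Reason: ASC vs DESC gives opposite ordering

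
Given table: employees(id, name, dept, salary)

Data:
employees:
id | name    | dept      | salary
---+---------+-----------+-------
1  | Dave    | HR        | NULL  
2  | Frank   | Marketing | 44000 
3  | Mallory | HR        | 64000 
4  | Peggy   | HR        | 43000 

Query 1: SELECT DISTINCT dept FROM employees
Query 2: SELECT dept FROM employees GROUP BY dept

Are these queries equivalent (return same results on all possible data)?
Yes, equivalent

Both queries return: [('HR',), ('Marketing',)]

Reason: Both get unique depts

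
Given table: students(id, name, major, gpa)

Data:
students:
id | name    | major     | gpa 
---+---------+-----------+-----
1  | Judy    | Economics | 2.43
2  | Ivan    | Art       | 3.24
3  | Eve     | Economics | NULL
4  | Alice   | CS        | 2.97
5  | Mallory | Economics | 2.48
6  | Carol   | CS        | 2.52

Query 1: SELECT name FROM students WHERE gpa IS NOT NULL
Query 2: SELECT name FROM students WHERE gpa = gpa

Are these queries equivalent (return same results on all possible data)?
Yes, equivalent

Both queries return: [('Alice',), ('Carol',), ('Ivan',), ('Judy',), ('Mallory',)]

Reason: IS NOT NULL vs self-equality (both exclude NULLs)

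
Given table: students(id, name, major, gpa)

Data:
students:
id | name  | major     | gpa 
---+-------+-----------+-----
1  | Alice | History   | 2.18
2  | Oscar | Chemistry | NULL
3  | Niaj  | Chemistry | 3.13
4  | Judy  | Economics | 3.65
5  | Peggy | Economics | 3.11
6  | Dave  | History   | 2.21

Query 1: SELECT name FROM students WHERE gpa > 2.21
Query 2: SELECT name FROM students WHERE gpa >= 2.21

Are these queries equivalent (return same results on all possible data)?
No, not equivalent

Query 1 returns: [('Niaj',), ('Judy',), ('Peggy',)]
Query 2 returns: [('Niaj',), ('Judy',), ('Peggy',), ('Dave',)]

Reason: > vs >= gives different results when gpa = 2.21 exists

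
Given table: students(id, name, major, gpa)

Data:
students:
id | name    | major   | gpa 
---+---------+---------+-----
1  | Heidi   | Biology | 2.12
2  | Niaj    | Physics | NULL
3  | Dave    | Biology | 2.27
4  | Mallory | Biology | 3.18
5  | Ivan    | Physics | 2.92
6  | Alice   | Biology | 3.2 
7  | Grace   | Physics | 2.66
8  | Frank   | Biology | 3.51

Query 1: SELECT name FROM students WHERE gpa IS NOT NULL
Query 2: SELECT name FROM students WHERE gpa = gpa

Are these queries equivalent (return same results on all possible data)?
Yes, equivalent

Both queries return: [('Alice',), ('Dave',), ('Frank',), ('Grace',), ('Heidi',), ('Ivan',), ('Mallory',)]

Reason: IS NOT NULL vs self-equality (both exclude NULLs)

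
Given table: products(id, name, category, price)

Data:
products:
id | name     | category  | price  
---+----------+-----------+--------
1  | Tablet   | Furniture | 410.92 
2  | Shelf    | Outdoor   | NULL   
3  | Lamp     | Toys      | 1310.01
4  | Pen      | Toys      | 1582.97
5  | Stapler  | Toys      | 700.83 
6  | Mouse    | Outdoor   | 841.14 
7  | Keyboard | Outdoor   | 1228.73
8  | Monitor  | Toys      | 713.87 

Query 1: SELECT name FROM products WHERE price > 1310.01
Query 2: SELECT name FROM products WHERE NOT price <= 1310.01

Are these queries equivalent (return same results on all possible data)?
Yes, equivalent

Both queries return: [('Pen',)]

Reason: Both filter price > 1310.01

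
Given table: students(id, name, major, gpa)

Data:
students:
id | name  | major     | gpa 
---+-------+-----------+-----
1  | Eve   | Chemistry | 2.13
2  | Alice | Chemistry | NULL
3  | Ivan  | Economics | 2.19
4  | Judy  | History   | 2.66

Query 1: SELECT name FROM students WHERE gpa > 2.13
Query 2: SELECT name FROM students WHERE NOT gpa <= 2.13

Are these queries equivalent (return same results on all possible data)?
Yes, equivalent

Both queries return: [('Ivan',), ('Judy',)]

Reason: Both filter gpa > 2.13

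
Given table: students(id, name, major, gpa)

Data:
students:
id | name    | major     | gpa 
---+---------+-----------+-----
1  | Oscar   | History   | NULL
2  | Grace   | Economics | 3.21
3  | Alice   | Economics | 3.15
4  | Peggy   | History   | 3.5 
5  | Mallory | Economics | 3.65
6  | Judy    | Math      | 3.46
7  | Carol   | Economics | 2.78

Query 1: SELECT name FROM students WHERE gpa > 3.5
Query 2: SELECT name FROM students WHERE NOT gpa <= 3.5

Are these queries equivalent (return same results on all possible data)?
Yes, equivalent

Both queries return: [('Mallory',)]

Reason: Both filter gpa > 3.5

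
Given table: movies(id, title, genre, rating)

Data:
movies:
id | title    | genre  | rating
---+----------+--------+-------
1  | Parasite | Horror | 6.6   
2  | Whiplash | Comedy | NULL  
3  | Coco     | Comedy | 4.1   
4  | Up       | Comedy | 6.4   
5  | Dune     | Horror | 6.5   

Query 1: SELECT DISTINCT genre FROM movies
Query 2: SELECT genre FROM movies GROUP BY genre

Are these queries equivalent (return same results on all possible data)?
Yes, equivalent

Both queries return: [('Comedy',), ('Horror',)]

Reason: Both get unique genres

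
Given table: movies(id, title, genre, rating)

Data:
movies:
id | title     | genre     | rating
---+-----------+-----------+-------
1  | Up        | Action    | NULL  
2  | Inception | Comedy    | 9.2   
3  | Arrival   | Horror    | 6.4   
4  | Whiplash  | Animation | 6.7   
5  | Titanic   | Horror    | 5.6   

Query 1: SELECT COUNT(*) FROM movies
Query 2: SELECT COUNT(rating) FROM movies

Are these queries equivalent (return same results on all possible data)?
No, not equivalent

Query 1 returns: [(5,)]
Query 2 returns: [(4,)]

Reason: COUNT(*) includes NULLs, COUNT(column) excludes them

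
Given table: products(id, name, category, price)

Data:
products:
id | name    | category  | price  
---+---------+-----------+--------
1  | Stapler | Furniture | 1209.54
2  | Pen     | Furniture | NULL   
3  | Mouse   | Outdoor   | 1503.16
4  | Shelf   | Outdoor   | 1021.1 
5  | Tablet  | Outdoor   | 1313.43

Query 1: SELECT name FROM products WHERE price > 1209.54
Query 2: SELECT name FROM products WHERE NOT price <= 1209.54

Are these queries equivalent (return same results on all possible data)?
Yes, equivalent

Both queries return: [('Mouse',), ('Tablet',)]

Reason: Both filter price > 1209.54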